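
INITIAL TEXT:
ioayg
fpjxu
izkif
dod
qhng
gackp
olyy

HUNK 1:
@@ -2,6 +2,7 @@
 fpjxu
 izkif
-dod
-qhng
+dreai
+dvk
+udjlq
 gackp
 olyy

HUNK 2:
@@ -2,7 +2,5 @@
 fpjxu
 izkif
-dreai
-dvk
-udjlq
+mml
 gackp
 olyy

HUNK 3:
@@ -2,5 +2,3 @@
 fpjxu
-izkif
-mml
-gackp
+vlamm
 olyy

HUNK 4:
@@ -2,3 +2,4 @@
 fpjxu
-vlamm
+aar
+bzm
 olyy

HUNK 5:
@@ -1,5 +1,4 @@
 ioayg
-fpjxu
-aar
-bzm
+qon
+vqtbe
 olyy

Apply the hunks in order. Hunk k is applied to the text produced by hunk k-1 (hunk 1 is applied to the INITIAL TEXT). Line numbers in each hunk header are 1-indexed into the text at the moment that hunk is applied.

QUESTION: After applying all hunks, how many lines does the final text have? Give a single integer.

Answer: 4

Derivation:
Hunk 1: at line 2 remove [dod,qhng] add [dreai,dvk,udjlq] -> 8 lines: ioayg fpjxu izkif dreai dvk udjlq gackp olyy
Hunk 2: at line 2 remove [dreai,dvk,udjlq] add [mml] -> 6 lines: ioayg fpjxu izkif mml gackp olyy
Hunk 3: at line 2 remove [izkif,mml,gackp] add [vlamm] -> 4 lines: ioayg fpjxu vlamm olyy
Hunk 4: at line 2 remove [vlamm] add [aar,bzm] -> 5 lines: ioayg fpjxu aar bzm olyy
Hunk 5: at line 1 remove [fpjxu,aar,bzm] add [qon,vqtbe] -> 4 lines: ioayg qon vqtbe olyy
Final line count: 4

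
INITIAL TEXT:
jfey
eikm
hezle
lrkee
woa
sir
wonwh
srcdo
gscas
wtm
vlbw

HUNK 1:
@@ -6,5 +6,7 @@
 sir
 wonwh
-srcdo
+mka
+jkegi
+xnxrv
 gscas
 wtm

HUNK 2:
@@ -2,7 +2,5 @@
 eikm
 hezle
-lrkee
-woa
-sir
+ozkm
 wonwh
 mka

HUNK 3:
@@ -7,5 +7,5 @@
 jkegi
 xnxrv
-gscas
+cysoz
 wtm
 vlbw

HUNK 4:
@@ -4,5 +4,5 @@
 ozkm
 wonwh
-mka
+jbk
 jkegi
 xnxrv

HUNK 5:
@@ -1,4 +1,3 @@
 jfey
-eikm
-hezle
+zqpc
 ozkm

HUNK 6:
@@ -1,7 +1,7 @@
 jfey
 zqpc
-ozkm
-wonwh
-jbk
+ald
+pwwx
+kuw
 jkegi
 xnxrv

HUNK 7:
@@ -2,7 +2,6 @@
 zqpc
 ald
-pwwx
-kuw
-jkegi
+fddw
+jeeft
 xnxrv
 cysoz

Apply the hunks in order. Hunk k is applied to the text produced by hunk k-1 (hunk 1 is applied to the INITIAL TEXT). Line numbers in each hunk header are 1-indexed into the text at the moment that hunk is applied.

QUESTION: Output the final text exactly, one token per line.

Answer: jfey
zqpc
ald
fddw
jeeft
xnxrv
cysoz
wtm
vlbw

Derivation:
Hunk 1: at line 6 remove [srcdo] add [mka,jkegi,xnxrv] -> 13 lines: jfey eikm hezle lrkee woa sir wonwh mka jkegi xnxrv gscas wtm vlbw
Hunk 2: at line 2 remove [lrkee,woa,sir] add [ozkm] -> 11 lines: jfey eikm hezle ozkm wonwh mka jkegi xnxrv gscas wtm vlbw
Hunk 3: at line 7 remove [gscas] add [cysoz] -> 11 lines: jfey eikm hezle ozkm wonwh mka jkegi xnxrv cysoz wtm vlbw
Hunk 4: at line 4 remove [mka] add [jbk] -> 11 lines: jfey eikm hezle ozkm wonwh jbk jkegi xnxrv cysoz wtm vlbw
Hunk 5: at line 1 remove [eikm,hezle] add [zqpc] -> 10 lines: jfey zqpc ozkm wonwh jbk jkegi xnxrv cysoz wtm vlbw
Hunk 6: at line 1 remove [ozkm,wonwh,jbk] add [ald,pwwx,kuw] -> 10 lines: jfey zqpc ald pwwx kuw jkegi xnxrv cysoz wtm vlbw
Hunk 7: at line 2 remove [pwwx,kuw,jkegi] add [fddw,jeeft] -> 9 lines: jfey zqpc ald fddw jeeft xnxrv cysoz wtm vlbw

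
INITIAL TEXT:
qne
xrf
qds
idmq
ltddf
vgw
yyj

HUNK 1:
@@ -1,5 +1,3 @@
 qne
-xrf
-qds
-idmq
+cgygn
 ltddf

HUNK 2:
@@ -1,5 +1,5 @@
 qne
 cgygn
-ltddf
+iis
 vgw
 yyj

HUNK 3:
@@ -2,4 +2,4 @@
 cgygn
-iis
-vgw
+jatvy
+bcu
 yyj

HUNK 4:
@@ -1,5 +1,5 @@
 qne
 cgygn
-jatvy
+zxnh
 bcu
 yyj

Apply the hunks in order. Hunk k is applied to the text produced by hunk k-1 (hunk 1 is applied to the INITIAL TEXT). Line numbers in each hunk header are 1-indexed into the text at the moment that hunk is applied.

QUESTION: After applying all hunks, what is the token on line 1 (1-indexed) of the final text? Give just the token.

Answer: qne

Derivation:
Hunk 1: at line 1 remove [xrf,qds,idmq] add [cgygn] -> 5 lines: qne cgygn ltddf vgw yyj
Hunk 2: at line 1 remove [ltddf] add [iis] -> 5 lines: qne cgygn iis vgw yyj
Hunk 3: at line 2 remove [iis,vgw] add [jatvy,bcu] -> 5 lines: qne cgygn jatvy bcu yyj
Hunk 4: at line 1 remove [jatvy] add [zxnh] -> 5 lines: qne cgygn zxnh bcu yyj
Final line 1: qne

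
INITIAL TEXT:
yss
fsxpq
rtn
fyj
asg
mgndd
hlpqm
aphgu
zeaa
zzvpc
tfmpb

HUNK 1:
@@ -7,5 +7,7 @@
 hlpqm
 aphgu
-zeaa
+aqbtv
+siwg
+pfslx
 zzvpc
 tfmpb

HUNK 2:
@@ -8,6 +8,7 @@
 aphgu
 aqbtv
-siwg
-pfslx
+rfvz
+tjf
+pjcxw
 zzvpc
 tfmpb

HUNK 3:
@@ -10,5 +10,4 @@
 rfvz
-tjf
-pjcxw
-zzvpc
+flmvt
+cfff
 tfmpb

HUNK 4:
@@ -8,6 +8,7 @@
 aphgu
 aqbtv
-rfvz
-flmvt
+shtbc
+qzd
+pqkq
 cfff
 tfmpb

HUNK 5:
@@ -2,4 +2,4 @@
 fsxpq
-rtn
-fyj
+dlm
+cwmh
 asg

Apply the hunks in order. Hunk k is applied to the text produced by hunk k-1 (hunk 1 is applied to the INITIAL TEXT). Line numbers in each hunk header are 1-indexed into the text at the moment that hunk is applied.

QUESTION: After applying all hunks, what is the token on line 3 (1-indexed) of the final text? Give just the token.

Hunk 1: at line 7 remove [zeaa] add [aqbtv,siwg,pfslx] -> 13 lines: yss fsxpq rtn fyj asg mgndd hlpqm aphgu aqbtv siwg pfslx zzvpc tfmpb
Hunk 2: at line 8 remove [siwg,pfslx] add [rfvz,tjf,pjcxw] -> 14 lines: yss fsxpq rtn fyj asg mgndd hlpqm aphgu aqbtv rfvz tjf pjcxw zzvpc tfmpb
Hunk 3: at line 10 remove [tjf,pjcxw,zzvpc] add [flmvt,cfff] -> 13 lines: yss fsxpq rtn fyj asg mgndd hlpqm aphgu aqbtv rfvz flmvt cfff tfmpb
Hunk 4: at line 8 remove [rfvz,flmvt] add [shtbc,qzd,pqkq] -> 14 lines: yss fsxpq rtn fyj asg mgndd hlpqm aphgu aqbtv shtbc qzd pqkq cfff tfmpb
Hunk 5: at line 2 remove [rtn,fyj] add [dlm,cwmh] -> 14 lines: yss fsxpq dlm cwmh asg mgndd hlpqm aphgu aqbtv shtbc qzd pqkq cfff tfmpb
Final line 3: dlm

Answer: dlm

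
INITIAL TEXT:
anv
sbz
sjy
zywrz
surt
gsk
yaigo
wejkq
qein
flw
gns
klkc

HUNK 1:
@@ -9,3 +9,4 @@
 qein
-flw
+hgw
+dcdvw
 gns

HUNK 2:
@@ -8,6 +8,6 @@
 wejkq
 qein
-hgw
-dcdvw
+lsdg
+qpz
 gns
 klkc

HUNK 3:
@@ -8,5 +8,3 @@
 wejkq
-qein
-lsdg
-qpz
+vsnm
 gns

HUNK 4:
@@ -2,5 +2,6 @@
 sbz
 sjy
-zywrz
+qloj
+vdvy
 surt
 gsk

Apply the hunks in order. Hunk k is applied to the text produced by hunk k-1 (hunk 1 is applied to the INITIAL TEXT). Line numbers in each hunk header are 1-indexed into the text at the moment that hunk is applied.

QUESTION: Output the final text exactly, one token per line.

Hunk 1: at line 9 remove [flw] add [hgw,dcdvw] -> 13 lines: anv sbz sjy zywrz surt gsk yaigo wejkq qein hgw dcdvw gns klkc
Hunk 2: at line 8 remove [hgw,dcdvw] add [lsdg,qpz] -> 13 lines: anv sbz sjy zywrz surt gsk yaigo wejkq qein lsdg qpz gns klkc
Hunk 3: at line 8 remove [qein,lsdg,qpz] add [vsnm] -> 11 lines: anv sbz sjy zywrz surt gsk yaigo wejkq vsnm gns klkc
Hunk 4: at line 2 remove [zywrz] add [qloj,vdvy] -> 12 lines: anv sbz sjy qloj vdvy surt gsk yaigo wejkq vsnm gns klkc

Answer: anv
sbz
sjy
qloj
vdvy
surt
gsk
yaigo
wejkq
vsnm
gns
klkc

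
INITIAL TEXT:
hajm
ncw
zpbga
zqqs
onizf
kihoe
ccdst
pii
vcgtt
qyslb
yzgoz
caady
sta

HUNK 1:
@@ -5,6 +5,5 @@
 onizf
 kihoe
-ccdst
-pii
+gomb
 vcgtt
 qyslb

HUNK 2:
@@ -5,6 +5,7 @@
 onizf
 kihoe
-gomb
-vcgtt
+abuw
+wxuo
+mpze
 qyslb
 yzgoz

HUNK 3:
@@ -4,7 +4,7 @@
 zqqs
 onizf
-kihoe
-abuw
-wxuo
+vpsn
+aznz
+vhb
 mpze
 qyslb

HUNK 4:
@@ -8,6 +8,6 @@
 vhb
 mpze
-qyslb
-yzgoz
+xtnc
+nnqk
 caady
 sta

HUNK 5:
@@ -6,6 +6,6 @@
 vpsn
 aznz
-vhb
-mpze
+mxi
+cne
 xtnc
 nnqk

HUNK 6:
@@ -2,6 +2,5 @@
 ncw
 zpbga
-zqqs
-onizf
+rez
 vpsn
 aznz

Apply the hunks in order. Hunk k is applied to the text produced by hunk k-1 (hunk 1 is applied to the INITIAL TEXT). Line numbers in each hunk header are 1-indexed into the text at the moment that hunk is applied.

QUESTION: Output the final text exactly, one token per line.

Hunk 1: at line 5 remove [ccdst,pii] add [gomb] -> 12 lines: hajm ncw zpbga zqqs onizf kihoe gomb vcgtt qyslb yzgoz caady sta
Hunk 2: at line 5 remove [gomb,vcgtt] add [abuw,wxuo,mpze] -> 13 lines: hajm ncw zpbga zqqs onizf kihoe abuw wxuo mpze qyslb yzgoz caady sta
Hunk 3: at line 4 remove [kihoe,abuw,wxuo] add [vpsn,aznz,vhb] -> 13 lines: hajm ncw zpbga zqqs onizf vpsn aznz vhb mpze qyslb yzgoz caady sta
Hunk 4: at line 8 remove [qyslb,yzgoz] add [xtnc,nnqk] -> 13 lines: hajm ncw zpbga zqqs onizf vpsn aznz vhb mpze xtnc nnqk caady sta
Hunk 5: at line 6 remove [vhb,mpze] add [mxi,cne] -> 13 lines: hajm ncw zpbga zqqs onizf vpsn aznz mxi cne xtnc nnqk caady sta
Hunk 6: at line 2 remove [zqqs,onizf] add [rez] -> 12 lines: hajm ncw zpbga rez vpsn aznz mxi cne xtnc nnqk caady sta

Answer: hajm
ncw
zpbga
rez
vpsn
aznz
mxi
cne
xtnc
nnqk
caady
sta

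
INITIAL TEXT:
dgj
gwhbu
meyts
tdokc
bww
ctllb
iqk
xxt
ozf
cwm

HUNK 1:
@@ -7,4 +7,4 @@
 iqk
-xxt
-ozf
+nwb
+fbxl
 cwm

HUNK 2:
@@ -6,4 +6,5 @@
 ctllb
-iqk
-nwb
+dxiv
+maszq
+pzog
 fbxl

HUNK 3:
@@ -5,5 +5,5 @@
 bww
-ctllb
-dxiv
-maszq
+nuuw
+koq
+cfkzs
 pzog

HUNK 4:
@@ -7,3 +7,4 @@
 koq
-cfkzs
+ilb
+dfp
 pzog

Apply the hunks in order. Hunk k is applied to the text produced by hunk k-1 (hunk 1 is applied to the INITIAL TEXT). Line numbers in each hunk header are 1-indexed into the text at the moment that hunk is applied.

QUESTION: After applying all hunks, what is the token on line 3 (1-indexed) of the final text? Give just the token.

Answer: meyts

Derivation:
Hunk 1: at line 7 remove [xxt,ozf] add [nwb,fbxl] -> 10 lines: dgj gwhbu meyts tdokc bww ctllb iqk nwb fbxl cwm
Hunk 2: at line 6 remove [iqk,nwb] add [dxiv,maszq,pzog] -> 11 lines: dgj gwhbu meyts tdokc bww ctllb dxiv maszq pzog fbxl cwm
Hunk 3: at line 5 remove [ctllb,dxiv,maszq] add [nuuw,koq,cfkzs] -> 11 lines: dgj gwhbu meyts tdokc bww nuuw koq cfkzs pzog fbxl cwm
Hunk 4: at line 7 remove [cfkzs] add [ilb,dfp] -> 12 lines: dgj gwhbu meyts tdokc bww nuuw koq ilb dfp pzog fbxl cwm
Final line 3: meyts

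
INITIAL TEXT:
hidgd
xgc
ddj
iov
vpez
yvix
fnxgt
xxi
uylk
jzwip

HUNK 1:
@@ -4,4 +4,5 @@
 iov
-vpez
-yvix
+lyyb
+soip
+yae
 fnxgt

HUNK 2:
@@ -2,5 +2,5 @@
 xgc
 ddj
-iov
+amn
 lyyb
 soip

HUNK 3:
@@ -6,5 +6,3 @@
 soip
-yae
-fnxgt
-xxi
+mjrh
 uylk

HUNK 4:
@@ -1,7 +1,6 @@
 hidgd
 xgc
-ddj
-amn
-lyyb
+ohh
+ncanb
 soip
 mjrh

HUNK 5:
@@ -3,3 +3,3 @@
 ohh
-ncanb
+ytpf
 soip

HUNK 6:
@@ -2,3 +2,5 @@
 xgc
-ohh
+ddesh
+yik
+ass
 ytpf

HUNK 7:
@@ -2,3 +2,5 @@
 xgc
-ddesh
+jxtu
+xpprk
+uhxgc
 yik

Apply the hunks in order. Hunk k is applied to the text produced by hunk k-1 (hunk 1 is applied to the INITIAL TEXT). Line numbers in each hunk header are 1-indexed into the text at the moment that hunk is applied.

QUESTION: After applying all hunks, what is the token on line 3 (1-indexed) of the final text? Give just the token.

Hunk 1: at line 4 remove [vpez,yvix] add [lyyb,soip,yae] -> 11 lines: hidgd xgc ddj iov lyyb soip yae fnxgt xxi uylk jzwip
Hunk 2: at line 2 remove [iov] add [amn] -> 11 lines: hidgd xgc ddj amn lyyb soip yae fnxgt xxi uylk jzwip
Hunk 3: at line 6 remove [yae,fnxgt,xxi] add [mjrh] -> 9 lines: hidgd xgc ddj amn lyyb soip mjrh uylk jzwip
Hunk 4: at line 1 remove [ddj,amn,lyyb] add [ohh,ncanb] -> 8 lines: hidgd xgc ohh ncanb soip mjrh uylk jzwip
Hunk 5: at line 3 remove [ncanb] add [ytpf] -> 8 lines: hidgd xgc ohh ytpf soip mjrh uylk jzwip
Hunk 6: at line 2 remove [ohh] add [ddesh,yik,ass] -> 10 lines: hidgd xgc ddesh yik ass ytpf soip mjrh uylk jzwip
Hunk 7: at line 2 remove [ddesh] add [jxtu,xpprk,uhxgc] -> 12 lines: hidgd xgc jxtu xpprk uhxgc yik ass ytpf soip mjrh uylk jzwip
Final line 3: jxtu

Answer: jxtu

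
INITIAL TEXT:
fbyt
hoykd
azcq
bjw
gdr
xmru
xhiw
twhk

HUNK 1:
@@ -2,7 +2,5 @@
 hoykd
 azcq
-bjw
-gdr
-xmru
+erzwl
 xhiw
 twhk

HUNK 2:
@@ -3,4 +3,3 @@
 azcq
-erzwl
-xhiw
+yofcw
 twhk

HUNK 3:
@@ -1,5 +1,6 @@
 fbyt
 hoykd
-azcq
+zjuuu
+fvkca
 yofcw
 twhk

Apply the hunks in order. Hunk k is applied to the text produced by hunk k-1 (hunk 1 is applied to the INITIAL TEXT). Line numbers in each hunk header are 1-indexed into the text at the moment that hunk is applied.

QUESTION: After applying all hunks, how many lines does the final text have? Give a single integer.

Answer: 6

Derivation:
Hunk 1: at line 2 remove [bjw,gdr,xmru] add [erzwl] -> 6 lines: fbyt hoykd azcq erzwl xhiw twhk
Hunk 2: at line 3 remove [erzwl,xhiw] add [yofcw] -> 5 lines: fbyt hoykd azcq yofcw twhk
Hunk 3: at line 1 remove [azcq] add [zjuuu,fvkca] -> 6 lines: fbyt hoykd zjuuu fvkca yofcw twhk
Final line count: 6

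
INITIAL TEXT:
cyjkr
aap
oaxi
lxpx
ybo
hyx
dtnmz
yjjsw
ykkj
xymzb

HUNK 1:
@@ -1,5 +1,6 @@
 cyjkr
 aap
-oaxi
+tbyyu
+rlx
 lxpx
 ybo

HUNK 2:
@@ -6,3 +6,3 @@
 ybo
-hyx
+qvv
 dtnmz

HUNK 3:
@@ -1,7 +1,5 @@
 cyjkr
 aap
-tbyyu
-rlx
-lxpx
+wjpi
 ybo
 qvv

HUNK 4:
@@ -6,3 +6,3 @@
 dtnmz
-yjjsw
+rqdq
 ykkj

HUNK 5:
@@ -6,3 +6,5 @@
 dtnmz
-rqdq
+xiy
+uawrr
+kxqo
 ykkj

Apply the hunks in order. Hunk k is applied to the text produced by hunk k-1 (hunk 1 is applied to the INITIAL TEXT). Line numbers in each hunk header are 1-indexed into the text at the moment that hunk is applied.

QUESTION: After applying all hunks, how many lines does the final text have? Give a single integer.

Hunk 1: at line 1 remove [oaxi] add [tbyyu,rlx] -> 11 lines: cyjkr aap tbyyu rlx lxpx ybo hyx dtnmz yjjsw ykkj xymzb
Hunk 2: at line 6 remove [hyx] add [qvv] -> 11 lines: cyjkr aap tbyyu rlx lxpx ybo qvv dtnmz yjjsw ykkj xymzb
Hunk 3: at line 1 remove [tbyyu,rlx,lxpx] add [wjpi] -> 9 lines: cyjkr aap wjpi ybo qvv dtnmz yjjsw ykkj xymzb
Hunk 4: at line 6 remove [yjjsw] add [rqdq] -> 9 lines: cyjkr aap wjpi ybo qvv dtnmz rqdq ykkj xymzb
Hunk 5: at line 6 remove [rqdq] add [xiy,uawrr,kxqo] -> 11 lines: cyjkr aap wjpi ybo qvv dtnmz xiy uawrr kxqo ykkj xymzb
Final line count: 11

Answer: 11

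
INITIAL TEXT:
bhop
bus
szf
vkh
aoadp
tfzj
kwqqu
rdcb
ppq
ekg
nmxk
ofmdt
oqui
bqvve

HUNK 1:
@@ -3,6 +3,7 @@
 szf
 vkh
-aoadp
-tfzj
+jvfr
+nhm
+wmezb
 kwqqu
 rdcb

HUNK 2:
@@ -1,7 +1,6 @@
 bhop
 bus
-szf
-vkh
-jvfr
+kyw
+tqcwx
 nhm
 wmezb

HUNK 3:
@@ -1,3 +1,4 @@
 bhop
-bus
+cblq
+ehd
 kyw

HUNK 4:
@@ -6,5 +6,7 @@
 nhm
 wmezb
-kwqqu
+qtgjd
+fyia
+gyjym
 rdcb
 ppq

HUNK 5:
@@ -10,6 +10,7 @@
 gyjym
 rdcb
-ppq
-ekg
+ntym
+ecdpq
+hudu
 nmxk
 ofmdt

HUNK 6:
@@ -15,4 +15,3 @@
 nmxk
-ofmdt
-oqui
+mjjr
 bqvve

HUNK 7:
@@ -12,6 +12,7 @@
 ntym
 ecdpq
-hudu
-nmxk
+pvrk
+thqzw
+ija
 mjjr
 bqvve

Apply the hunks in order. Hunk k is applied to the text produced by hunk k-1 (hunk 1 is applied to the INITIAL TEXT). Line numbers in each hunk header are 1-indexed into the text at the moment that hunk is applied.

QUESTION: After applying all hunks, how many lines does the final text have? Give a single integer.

Hunk 1: at line 3 remove [aoadp,tfzj] add [jvfr,nhm,wmezb] -> 15 lines: bhop bus szf vkh jvfr nhm wmezb kwqqu rdcb ppq ekg nmxk ofmdt oqui bqvve
Hunk 2: at line 1 remove [szf,vkh,jvfr] add [kyw,tqcwx] -> 14 lines: bhop bus kyw tqcwx nhm wmezb kwqqu rdcb ppq ekg nmxk ofmdt oqui bqvve
Hunk 3: at line 1 remove [bus] add [cblq,ehd] -> 15 lines: bhop cblq ehd kyw tqcwx nhm wmezb kwqqu rdcb ppq ekg nmxk ofmdt oqui bqvve
Hunk 4: at line 6 remove [kwqqu] add [qtgjd,fyia,gyjym] -> 17 lines: bhop cblq ehd kyw tqcwx nhm wmezb qtgjd fyia gyjym rdcb ppq ekg nmxk ofmdt oqui bqvve
Hunk 5: at line 10 remove [ppq,ekg] add [ntym,ecdpq,hudu] -> 18 lines: bhop cblq ehd kyw tqcwx nhm wmezb qtgjd fyia gyjym rdcb ntym ecdpq hudu nmxk ofmdt oqui bqvve
Hunk 6: at line 15 remove [ofmdt,oqui] add [mjjr] -> 17 lines: bhop cblq ehd kyw tqcwx nhm wmezb qtgjd fyia gyjym rdcb ntym ecdpq hudu nmxk mjjr bqvve
Hunk 7: at line 12 remove [hudu,nmxk] add [pvrk,thqzw,ija] -> 18 lines: bhop cblq ehd kyw tqcwx nhm wmezb qtgjd fyia gyjym rdcb ntym ecdpq pvrk thqzw ija mjjr bqvve
Final line count: 18

Answer: 18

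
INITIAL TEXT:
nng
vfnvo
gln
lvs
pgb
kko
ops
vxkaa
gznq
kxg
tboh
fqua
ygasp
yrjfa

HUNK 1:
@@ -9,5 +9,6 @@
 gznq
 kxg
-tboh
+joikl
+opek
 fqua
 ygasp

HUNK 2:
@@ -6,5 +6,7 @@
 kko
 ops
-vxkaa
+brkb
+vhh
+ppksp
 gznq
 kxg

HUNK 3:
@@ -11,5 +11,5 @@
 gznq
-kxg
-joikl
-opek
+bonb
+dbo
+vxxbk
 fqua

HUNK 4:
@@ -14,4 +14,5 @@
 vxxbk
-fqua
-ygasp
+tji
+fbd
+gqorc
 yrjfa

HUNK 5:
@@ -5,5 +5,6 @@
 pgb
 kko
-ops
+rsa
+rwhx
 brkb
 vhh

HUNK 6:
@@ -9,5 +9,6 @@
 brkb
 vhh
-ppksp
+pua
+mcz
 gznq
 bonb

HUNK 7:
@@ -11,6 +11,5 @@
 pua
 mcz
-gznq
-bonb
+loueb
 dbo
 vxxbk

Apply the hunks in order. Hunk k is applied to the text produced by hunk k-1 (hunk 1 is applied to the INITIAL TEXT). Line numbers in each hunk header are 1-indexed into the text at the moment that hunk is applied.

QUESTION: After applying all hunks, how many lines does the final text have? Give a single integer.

Answer: 19

Derivation:
Hunk 1: at line 9 remove [tboh] add [joikl,opek] -> 15 lines: nng vfnvo gln lvs pgb kko ops vxkaa gznq kxg joikl opek fqua ygasp yrjfa
Hunk 2: at line 6 remove [vxkaa] add [brkb,vhh,ppksp] -> 17 lines: nng vfnvo gln lvs pgb kko ops brkb vhh ppksp gznq kxg joikl opek fqua ygasp yrjfa
Hunk 3: at line 11 remove [kxg,joikl,opek] add [bonb,dbo,vxxbk] -> 17 lines: nng vfnvo gln lvs pgb kko ops brkb vhh ppksp gznq bonb dbo vxxbk fqua ygasp yrjfa
Hunk 4: at line 14 remove [fqua,ygasp] add [tji,fbd,gqorc] -> 18 lines: nng vfnvo gln lvs pgb kko ops brkb vhh ppksp gznq bonb dbo vxxbk tji fbd gqorc yrjfa
Hunk 5: at line 5 remove [ops] add [rsa,rwhx] -> 19 lines: nng vfnvo gln lvs pgb kko rsa rwhx brkb vhh ppksp gznq bonb dbo vxxbk tji fbd gqorc yrjfa
Hunk 6: at line 9 remove [ppksp] add [pua,mcz] -> 20 lines: nng vfnvo gln lvs pgb kko rsa rwhx brkb vhh pua mcz gznq bonb dbo vxxbk tji fbd gqorc yrjfa
Hunk 7: at line 11 remove [gznq,bonb] add [loueb] -> 19 lines: nng vfnvo gln lvs pgb kko rsa rwhx brkb vhh pua mcz loueb dbo vxxbk tji fbd gqorc yrjfa
Final line count: 19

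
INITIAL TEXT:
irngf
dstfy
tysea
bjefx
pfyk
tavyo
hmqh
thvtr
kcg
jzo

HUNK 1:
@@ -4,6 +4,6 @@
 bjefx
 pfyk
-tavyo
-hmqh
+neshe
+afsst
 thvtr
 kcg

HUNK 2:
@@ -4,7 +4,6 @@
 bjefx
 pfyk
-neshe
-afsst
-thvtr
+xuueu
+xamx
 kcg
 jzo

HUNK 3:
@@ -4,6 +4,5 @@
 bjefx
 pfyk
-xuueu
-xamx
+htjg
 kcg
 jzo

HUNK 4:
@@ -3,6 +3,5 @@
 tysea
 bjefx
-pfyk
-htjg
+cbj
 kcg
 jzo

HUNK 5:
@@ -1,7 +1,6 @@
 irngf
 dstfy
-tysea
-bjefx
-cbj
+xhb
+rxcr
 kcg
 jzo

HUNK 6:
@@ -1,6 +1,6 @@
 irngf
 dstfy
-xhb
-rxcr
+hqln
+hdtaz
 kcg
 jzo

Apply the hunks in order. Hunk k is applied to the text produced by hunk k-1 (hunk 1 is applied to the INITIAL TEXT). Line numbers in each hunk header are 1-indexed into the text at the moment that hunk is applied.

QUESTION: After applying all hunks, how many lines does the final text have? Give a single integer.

Hunk 1: at line 4 remove [tavyo,hmqh] add [neshe,afsst] -> 10 lines: irngf dstfy tysea bjefx pfyk neshe afsst thvtr kcg jzo
Hunk 2: at line 4 remove [neshe,afsst,thvtr] add [xuueu,xamx] -> 9 lines: irngf dstfy tysea bjefx pfyk xuueu xamx kcg jzo
Hunk 3: at line 4 remove [xuueu,xamx] add [htjg] -> 8 lines: irngf dstfy tysea bjefx pfyk htjg kcg jzo
Hunk 4: at line 3 remove [pfyk,htjg] add [cbj] -> 7 lines: irngf dstfy tysea bjefx cbj kcg jzo
Hunk 5: at line 1 remove [tysea,bjefx,cbj] add [xhb,rxcr] -> 6 lines: irngf dstfy xhb rxcr kcg jzo
Hunk 6: at line 1 remove [xhb,rxcr] add [hqln,hdtaz] -> 6 lines: irngf dstfy hqln hdtaz kcg jzo
Final line count: 6

Answer: 6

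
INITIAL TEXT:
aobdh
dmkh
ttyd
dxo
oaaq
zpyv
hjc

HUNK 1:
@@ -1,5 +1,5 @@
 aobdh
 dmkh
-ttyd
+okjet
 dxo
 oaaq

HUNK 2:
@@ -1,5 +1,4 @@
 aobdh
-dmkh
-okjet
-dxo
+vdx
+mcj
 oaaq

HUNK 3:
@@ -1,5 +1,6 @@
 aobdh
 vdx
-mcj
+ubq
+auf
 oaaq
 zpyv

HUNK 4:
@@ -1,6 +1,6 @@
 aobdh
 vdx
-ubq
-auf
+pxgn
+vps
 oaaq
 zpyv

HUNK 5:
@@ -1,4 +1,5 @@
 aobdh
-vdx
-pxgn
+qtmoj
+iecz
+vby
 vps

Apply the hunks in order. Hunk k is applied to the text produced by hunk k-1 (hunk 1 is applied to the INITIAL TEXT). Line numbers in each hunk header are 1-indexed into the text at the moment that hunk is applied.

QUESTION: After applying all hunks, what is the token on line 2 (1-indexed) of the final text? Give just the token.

Hunk 1: at line 1 remove [ttyd] add [okjet] -> 7 lines: aobdh dmkh okjet dxo oaaq zpyv hjc
Hunk 2: at line 1 remove [dmkh,okjet,dxo] add [vdx,mcj] -> 6 lines: aobdh vdx mcj oaaq zpyv hjc
Hunk 3: at line 1 remove [mcj] add [ubq,auf] -> 7 lines: aobdh vdx ubq auf oaaq zpyv hjc
Hunk 4: at line 1 remove [ubq,auf] add [pxgn,vps] -> 7 lines: aobdh vdx pxgn vps oaaq zpyv hjc
Hunk 5: at line 1 remove [vdx,pxgn] add [qtmoj,iecz,vby] -> 8 lines: aobdh qtmoj iecz vby vps oaaq zpyv hjc
Final line 2: qtmoj

Answer: qtmoj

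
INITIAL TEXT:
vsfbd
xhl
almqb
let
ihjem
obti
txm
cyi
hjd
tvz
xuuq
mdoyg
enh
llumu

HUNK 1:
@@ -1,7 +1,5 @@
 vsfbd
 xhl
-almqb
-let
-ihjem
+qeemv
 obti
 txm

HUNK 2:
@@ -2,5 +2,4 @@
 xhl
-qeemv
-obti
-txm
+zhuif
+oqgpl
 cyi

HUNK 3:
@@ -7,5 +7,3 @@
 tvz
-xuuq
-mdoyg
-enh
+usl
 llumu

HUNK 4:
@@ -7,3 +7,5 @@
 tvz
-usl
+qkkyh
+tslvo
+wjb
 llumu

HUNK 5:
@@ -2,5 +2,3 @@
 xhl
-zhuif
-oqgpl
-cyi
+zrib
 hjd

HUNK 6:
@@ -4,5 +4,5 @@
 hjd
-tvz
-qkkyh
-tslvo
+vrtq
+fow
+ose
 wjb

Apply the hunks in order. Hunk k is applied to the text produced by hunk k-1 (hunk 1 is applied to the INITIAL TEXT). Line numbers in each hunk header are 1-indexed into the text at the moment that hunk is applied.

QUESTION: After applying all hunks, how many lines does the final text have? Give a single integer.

Answer: 9

Derivation:
Hunk 1: at line 1 remove [almqb,let,ihjem] add [qeemv] -> 12 lines: vsfbd xhl qeemv obti txm cyi hjd tvz xuuq mdoyg enh llumu
Hunk 2: at line 2 remove [qeemv,obti,txm] add [zhuif,oqgpl] -> 11 lines: vsfbd xhl zhuif oqgpl cyi hjd tvz xuuq mdoyg enh llumu
Hunk 3: at line 7 remove [xuuq,mdoyg,enh] add [usl] -> 9 lines: vsfbd xhl zhuif oqgpl cyi hjd tvz usl llumu
Hunk 4: at line 7 remove [usl] add [qkkyh,tslvo,wjb] -> 11 lines: vsfbd xhl zhuif oqgpl cyi hjd tvz qkkyh tslvo wjb llumu
Hunk 5: at line 2 remove [zhuif,oqgpl,cyi] add [zrib] -> 9 lines: vsfbd xhl zrib hjd tvz qkkyh tslvo wjb llumu
Hunk 6: at line 4 remove [tvz,qkkyh,tslvo] add [vrtq,fow,ose] -> 9 lines: vsfbd xhl zrib hjd vrtq fow ose wjb llumu
Final line count: 9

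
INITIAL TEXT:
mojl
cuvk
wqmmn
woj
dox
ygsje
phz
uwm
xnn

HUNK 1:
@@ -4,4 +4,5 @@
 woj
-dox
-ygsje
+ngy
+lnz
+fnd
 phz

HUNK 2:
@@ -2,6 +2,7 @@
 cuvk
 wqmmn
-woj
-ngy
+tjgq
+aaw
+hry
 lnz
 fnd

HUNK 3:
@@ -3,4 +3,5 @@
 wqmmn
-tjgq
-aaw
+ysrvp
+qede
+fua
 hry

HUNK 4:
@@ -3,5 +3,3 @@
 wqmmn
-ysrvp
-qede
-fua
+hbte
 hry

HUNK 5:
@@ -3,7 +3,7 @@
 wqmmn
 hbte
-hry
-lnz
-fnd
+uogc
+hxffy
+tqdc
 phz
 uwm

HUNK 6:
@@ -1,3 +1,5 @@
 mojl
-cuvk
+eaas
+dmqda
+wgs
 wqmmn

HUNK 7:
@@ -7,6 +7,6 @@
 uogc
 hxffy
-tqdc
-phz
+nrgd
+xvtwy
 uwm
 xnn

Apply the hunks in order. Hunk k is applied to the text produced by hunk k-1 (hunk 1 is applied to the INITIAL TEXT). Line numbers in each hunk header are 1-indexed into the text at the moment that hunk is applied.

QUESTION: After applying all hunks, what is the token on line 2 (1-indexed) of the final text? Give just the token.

Hunk 1: at line 4 remove [dox,ygsje] add [ngy,lnz,fnd] -> 10 lines: mojl cuvk wqmmn woj ngy lnz fnd phz uwm xnn
Hunk 2: at line 2 remove [woj,ngy] add [tjgq,aaw,hry] -> 11 lines: mojl cuvk wqmmn tjgq aaw hry lnz fnd phz uwm xnn
Hunk 3: at line 3 remove [tjgq,aaw] add [ysrvp,qede,fua] -> 12 lines: mojl cuvk wqmmn ysrvp qede fua hry lnz fnd phz uwm xnn
Hunk 4: at line 3 remove [ysrvp,qede,fua] add [hbte] -> 10 lines: mojl cuvk wqmmn hbte hry lnz fnd phz uwm xnn
Hunk 5: at line 3 remove [hry,lnz,fnd] add [uogc,hxffy,tqdc] -> 10 lines: mojl cuvk wqmmn hbte uogc hxffy tqdc phz uwm xnn
Hunk 6: at line 1 remove [cuvk] add [eaas,dmqda,wgs] -> 12 lines: mojl eaas dmqda wgs wqmmn hbte uogc hxffy tqdc phz uwm xnn
Hunk 7: at line 7 remove [tqdc,phz] add [nrgd,xvtwy] -> 12 lines: mojl eaas dmqda wgs wqmmn hbte uogc hxffy nrgd xvtwy uwm xnn
Final line 2: eaas

Answer: eaas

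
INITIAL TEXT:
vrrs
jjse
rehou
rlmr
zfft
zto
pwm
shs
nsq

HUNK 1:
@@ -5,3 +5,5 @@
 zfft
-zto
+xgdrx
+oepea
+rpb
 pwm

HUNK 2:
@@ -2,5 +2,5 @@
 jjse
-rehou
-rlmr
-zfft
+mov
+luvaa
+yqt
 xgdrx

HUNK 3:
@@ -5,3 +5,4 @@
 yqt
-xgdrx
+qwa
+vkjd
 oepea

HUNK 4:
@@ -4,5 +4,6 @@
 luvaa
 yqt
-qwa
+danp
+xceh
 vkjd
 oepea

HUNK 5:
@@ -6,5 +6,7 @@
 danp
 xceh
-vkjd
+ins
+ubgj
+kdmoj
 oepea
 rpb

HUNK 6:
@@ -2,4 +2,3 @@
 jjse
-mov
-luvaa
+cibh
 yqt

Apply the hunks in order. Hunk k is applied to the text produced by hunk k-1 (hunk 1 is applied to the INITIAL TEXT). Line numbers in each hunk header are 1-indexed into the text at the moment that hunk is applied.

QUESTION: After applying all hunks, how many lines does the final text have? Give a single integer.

Answer: 14

Derivation:
Hunk 1: at line 5 remove [zto] add [xgdrx,oepea,rpb] -> 11 lines: vrrs jjse rehou rlmr zfft xgdrx oepea rpb pwm shs nsq
Hunk 2: at line 2 remove [rehou,rlmr,zfft] add [mov,luvaa,yqt] -> 11 lines: vrrs jjse mov luvaa yqt xgdrx oepea rpb pwm shs nsq
Hunk 3: at line 5 remove [xgdrx] add [qwa,vkjd] -> 12 lines: vrrs jjse mov luvaa yqt qwa vkjd oepea rpb pwm shs nsq
Hunk 4: at line 4 remove [qwa] add [danp,xceh] -> 13 lines: vrrs jjse mov luvaa yqt danp xceh vkjd oepea rpb pwm shs nsq
Hunk 5: at line 6 remove [vkjd] add [ins,ubgj,kdmoj] -> 15 lines: vrrs jjse mov luvaa yqt danp xceh ins ubgj kdmoj oepea rpb pwm shs nsq
Hunk 6: at line 2 remove [mov,luvaa] add [cibh] -> 14 lines: vrrs jjse cibh yqt danp xceh ins ubgj kdmoj oepea rpb pwm shs nsq
Final line count: 14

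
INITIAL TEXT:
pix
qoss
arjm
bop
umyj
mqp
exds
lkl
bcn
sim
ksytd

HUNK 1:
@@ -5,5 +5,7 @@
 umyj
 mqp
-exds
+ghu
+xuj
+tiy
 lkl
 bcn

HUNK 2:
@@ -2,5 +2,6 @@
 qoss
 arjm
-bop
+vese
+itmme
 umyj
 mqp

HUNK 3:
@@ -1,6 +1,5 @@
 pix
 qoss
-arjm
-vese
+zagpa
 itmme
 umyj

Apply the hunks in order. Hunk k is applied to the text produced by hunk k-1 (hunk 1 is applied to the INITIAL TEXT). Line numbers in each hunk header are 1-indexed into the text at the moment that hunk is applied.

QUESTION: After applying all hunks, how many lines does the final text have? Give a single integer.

Answer: 13

Derivation:
Hunk 1: at line 5 remove [exds] add [ghu,xuj,tiy] -> 13 lines: pix qoss arjm bop umyj mqp ghu xuj tiy lkl bcn sim ksytd
Hunk 2: at line 2 remove [bop] add [vese,itmme] -> 14 lines: pix qoss arjm vese itmme umyj mqp ghu xuj tiy lkl bcn sim ksytd
Hunk 3: at line 1 remove [arjm,vese] add [zagpa] -> 13 lines: pix qoss zagpa itmme umyj mqp ghu xuj tiy lkl bcn sim ksytd
Final line count: 13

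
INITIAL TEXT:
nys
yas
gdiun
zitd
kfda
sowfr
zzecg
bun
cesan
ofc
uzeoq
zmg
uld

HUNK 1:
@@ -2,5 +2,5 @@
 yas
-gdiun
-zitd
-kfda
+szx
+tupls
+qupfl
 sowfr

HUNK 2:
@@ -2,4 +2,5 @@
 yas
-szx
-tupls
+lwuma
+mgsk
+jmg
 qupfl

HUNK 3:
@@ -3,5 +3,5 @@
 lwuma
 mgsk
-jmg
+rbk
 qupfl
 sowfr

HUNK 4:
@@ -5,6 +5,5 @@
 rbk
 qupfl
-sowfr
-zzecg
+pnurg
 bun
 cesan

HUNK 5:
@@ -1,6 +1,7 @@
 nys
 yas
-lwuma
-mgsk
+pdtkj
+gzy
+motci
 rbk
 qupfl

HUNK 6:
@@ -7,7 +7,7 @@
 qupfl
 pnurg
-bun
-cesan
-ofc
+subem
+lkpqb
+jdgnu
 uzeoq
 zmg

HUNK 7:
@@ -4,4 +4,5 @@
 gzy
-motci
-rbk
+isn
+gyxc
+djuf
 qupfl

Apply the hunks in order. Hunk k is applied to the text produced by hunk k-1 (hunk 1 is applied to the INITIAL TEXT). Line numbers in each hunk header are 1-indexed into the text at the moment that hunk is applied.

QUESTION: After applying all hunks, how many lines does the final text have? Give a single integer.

Answer: 15

Derivation:
Hunk 1: at line 2 remove [gdiun,zitd,kfda] add [szx,tupls,qupfl] -> 13 lines: nys yas szx tupls qupfl sowfr zzecg bun cesan ofc uzeoq zmg uld
Hunk 2: at line 2 remove [szx,tupls] add [lwuma,mgsk,jmg] -> 14 lines: nys yas lwuma mgsk jmg qupfl sowfr zzecg bun cesan ofc uzeoq zmg uld
Hunk 3: at line 3 remove [jmg] add [rbk] -> 14 lines: nys yas lwuma mgsk rbk qupfl sowfr zzecg bun cesan ofc uzeoq zmg uld
Hunk 4: at line 5 remove [sowfr,zzecg] add [pnurg] -> 13 lines: nys yas lwuma mgsk rbk qupfl pnurg bun cesan ofc uzeoq zmg uld
Hunk 5: at line 1 remove [lwuma,mgsk] add [pdtkj,gzy,motci] -> 14 lines: nys yas pdtkj gzy motci rbk qupfl pnurg bun cesan ofc uzeoq zmg uld
Hunk 6: at line 7 remove [bun,cesan,ofc] add [subem,lkpqb,jdgnu] -> 14 lines: nys yas pdtkj gzy motci rbk qupfl pnurg subem lkpqb jdgnu uzeoq zmg uld
Hunk 7: at line 4 remove [motci,rbk] add [isn,gyxc,djuf] -> 15 lines: nys yas pdtkj gzy isn gyxc djuf qupfl pnurg subem lkpqb jdgnu uzeoq zmg uld
Final line count: 15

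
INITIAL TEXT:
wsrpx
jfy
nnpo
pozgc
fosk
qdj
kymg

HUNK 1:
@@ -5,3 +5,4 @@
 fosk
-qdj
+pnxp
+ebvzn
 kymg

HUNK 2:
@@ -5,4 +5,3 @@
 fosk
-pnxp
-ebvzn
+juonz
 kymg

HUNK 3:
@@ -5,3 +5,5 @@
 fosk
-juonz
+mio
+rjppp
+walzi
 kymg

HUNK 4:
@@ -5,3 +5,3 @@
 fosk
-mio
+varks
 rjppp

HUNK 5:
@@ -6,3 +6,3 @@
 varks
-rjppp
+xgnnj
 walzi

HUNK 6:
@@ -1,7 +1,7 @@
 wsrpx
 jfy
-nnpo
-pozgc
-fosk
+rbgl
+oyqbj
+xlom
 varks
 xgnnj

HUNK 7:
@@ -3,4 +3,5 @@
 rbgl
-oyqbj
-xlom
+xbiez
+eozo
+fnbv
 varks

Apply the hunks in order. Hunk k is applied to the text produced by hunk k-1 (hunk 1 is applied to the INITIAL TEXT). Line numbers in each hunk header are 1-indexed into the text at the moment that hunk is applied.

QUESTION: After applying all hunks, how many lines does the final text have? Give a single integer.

Hunk 1: at line 5 remove [qdj] add [pnxp,ebvzn] -> 8 lines: wsrpx jfy nnpo pozgc fosk pnxp ebvzn kymg
Hunk 2: at line 5 remove [pnxp,ebvzn] add [juonz] -> 7 lines: wsrpx jfy nnpo pozgc fosk juonz kymg
Hunk 3: at line 5 remove [juonz] add [mio,rjppp,walzi] -> 9 lines: wsrpx jfy nnpo pozgc fosk mio rjppp walzi kymg
Hunk 4: at line 5 remove [mio] add [varks] -> 9 lines: wsrpx jfy nnpo pozgc fosk varks rjppp walzi kymg
Hunk 5: at line 6 remove [rjppp] add [xgnnj] -> 9 lines: wsrpx jfy nnpo pozgc fosk varks xgnnj walzi kymg
Hunk 6: at line 1 remove [nnpo,pozgc,fosk] add [rbgl,oyqbj,xlom] -> 9 lines: wsrpx jfy rbgl oyqbj xlom varks xgnnj walzi kymg
Hunk 7: at line 3 remove [oyqbj,xlom] add [xbiez,eozo,fnbv] -> 10 lines: wsrpx jfy rbgl xbiez eozo fnbv varks xgnnj walzi kymg
Final line count: 10

Answer: 10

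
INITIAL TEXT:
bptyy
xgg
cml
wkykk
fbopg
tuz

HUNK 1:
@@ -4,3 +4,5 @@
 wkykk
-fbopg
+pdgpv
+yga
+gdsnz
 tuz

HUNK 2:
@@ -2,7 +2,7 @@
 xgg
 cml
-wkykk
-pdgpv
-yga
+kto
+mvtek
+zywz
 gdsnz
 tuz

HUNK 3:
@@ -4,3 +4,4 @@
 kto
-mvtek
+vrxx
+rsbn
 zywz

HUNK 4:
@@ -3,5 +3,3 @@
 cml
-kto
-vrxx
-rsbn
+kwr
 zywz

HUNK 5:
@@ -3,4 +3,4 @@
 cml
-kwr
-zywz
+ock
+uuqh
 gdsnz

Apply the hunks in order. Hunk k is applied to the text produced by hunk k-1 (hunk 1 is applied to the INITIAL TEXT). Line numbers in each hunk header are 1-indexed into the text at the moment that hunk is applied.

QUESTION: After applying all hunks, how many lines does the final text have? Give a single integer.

Answer: 7

Derivation:
Hunk 1: at line 4 remove [fbopg] add [pdgpv,yga,gdsnz] -> 8 lines: bptyy xgg cml wkykk pdgpv yga gdsnz tuz
Hunk 2: at line 2 remove [wkykk,pdgpv,yga] add [kto,mvtek,zywz] -> 8 lines: bptyy xgg cml kto mvtek zywz gdsnz tuz
Hunk 3: at line 4 remove [mvtek] add [vrxx,rsbn] -> 9 lines: bptyy xgg cml kto vrxx rsbn zywz gdsnz tuz
Hunk 4: at line 3 remove [kto,vrxx,rsbn] add [kwr] -> 7 lines: bptyy xgg cml kwr zywz gdsnz tuz
Hunk 5: at line 3 remove [kwr,zywz] add [ock,uuqh] -> 7 lines: bptyy xgg cml ock uuqh gdsnz tuz
Final line count: 7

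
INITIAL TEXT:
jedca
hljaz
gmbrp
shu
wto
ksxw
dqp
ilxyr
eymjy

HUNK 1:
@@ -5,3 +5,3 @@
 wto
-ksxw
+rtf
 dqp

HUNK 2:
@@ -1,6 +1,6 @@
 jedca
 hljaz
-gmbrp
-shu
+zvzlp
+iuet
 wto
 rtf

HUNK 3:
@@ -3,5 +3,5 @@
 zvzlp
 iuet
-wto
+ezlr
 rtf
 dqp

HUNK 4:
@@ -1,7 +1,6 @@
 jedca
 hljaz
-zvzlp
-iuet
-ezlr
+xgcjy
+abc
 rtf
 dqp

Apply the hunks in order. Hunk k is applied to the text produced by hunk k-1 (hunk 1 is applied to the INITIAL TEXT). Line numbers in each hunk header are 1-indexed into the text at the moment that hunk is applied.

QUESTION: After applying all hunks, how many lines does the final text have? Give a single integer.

Hunk 1: at line 5 remove [ksxw] add [rtf] -> 9 lines: jedca hljaz gmbrp shu wto rtf dqp ilxyr eymjy
Hunk 2: at line 1 remove [gmbrp,shu] add [zvzlp,iuet] -> 9 lines: jedca hljaz zvzlp iuet wto rtf dqp ilxyr eymjy
Hunk 3: at line 3 remove [wto] add [ezlr] -> 9 lines: jedca hljaz zvzlp iuet ezlr rtf dqp ilxyr eymjy
Hunk 4: at line 1 remove [zvzlp,iuet,ezlr] add [xgcjy,abc] -> 8 lines: jedca hljaz xgcjy abc rtf dqp ilxyr eymjy
Final line count: 8

Answer: 8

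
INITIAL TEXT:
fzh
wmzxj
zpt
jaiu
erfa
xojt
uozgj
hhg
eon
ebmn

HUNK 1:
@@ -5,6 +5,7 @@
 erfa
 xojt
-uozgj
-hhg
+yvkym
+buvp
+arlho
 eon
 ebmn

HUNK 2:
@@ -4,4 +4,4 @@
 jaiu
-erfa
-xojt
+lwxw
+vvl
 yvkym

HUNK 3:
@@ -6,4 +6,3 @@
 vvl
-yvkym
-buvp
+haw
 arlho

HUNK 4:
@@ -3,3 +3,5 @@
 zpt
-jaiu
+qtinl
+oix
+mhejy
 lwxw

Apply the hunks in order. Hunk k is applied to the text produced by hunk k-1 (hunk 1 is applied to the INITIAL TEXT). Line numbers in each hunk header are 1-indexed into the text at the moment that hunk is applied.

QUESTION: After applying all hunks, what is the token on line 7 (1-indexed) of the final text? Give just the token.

Hunk 1: at line 5 remove [uozgj,hhg] add [yvkym,buvp,arlho] -> 11 lines: fzh wmzxj zpt jaiu erfa xojt yvkym buvp arlho eon ebmn
Hunk 2: at line 4 remove [erfa,xojt] add [lwxw,vvl] -> 11 lines: fzh wmzxj zpt jaiu lwxw vvl yvkym buvp arlho eon ebmn
Hunk 3: at line 6 remove [yvkym,buvp] add [haw] -> 10 lines: fzh wmzxj zpt jaiu lwxw vvl haw arlho eon ebmn
Hunk 4: at line 3 remove [jaiu] add [qtinl,oix,mhejy] -> 12 lines: fzh wmzxj zpt qtinl oix mhejy lwxw vvl haw arlho eon ebmn
Final line 7: lwxw

Answer: lwxw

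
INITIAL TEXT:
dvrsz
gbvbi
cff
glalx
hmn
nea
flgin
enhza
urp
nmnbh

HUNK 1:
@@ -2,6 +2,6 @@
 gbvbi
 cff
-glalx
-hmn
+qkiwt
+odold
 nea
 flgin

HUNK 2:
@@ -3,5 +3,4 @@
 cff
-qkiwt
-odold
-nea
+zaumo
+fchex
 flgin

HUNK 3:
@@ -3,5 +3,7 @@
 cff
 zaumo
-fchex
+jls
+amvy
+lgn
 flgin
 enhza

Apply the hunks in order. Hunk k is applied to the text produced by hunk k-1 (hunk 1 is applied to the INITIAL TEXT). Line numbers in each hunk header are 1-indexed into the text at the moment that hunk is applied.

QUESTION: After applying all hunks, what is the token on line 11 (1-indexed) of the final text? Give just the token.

Answer: nmnbh

Derivation:
Hunk 1: at line 2 remove [glalx,hmn] add [qkiwt,odold] -> 10 lines: dvrsz gbvbi cff qkiwt odold nea flgin enhza urp nmnbh
Hunk 2: at line 3 remove [qkiwt,odold,nea] add [zaumo,fchex] -> 9 lines: dvrsz gbvbi cff zaumo fchex flgin enhza urp nmnbh
Hunk 3: at line 3 remove [fchex] add [jls,amvy,lgn] -> 11 lines: dvrsz gbvbi cff zaumo jls amvy lgn flgin enhza urp nmnbh
Final line 11: nmnbh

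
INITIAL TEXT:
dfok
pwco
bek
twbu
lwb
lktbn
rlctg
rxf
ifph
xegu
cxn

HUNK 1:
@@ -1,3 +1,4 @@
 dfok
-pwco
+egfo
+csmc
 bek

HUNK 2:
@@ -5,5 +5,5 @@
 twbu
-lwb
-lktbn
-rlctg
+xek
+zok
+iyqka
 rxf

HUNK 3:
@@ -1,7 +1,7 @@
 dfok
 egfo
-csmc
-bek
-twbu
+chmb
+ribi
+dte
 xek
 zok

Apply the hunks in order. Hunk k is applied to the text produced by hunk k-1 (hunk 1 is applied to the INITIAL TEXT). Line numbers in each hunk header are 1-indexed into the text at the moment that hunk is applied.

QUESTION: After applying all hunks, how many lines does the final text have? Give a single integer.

Hunk 1: at line 1 remove [pwco] add [egfo,csmc] -> 12 lines: dfok egfo csmc bek twbu lwb lktbn rlctg rxf ifph xegu cxn
Hunk 2: at line 5 remove [lwb,lktbn,rlctg] add [xek,zok,iyqka] -> 12 lines: dfok egfo csmc bek twbu xek zok iyqka rxf ifph xegu cxn
Hunk 3: at line 1 remove [csmc,bek,twbu] add [chmb,ribi,dte] -> 12 lines: dfok egfo chmb ribi dte xek zok iyqka rxf ifph xegu cxn
Final line count: 12

Answer: 12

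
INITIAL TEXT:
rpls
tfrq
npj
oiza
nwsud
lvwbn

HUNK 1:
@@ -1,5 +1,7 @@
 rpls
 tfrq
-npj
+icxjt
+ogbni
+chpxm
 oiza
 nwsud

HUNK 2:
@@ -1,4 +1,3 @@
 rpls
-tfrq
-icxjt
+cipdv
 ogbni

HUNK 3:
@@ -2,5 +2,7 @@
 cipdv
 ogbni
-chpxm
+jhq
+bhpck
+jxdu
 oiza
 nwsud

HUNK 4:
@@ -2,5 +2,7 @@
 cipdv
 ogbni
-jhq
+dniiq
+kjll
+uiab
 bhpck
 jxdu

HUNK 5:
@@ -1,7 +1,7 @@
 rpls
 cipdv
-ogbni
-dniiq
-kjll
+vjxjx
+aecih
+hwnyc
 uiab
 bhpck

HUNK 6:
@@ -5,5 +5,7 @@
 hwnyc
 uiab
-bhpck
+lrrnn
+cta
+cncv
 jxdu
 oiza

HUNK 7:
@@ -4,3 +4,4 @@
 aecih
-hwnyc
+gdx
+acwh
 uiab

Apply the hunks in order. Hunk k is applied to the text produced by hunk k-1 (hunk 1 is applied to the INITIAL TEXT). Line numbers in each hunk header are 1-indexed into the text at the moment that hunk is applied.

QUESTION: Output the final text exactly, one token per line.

Answer: rpls
cipdv
vjxjx
aecih
gdx
acwh
uiab
lrrnn
cta
cncv
jxdu
oiza
nwsud
lvwbn

Derivation:
Hunk 1: at line 1 remove [npj] add [icxjt,ogbni,chpxm] -> 8 lines: rpls tfrq icxjt ogbni chpxm oiza nwsud lvwbn
Hunk 2: at line 1 remove [tfrq,icxjt] add [cipdv] -> 7 lines: rpls cipdv ogbni chpxm oiza nwsud lvwbn
Hunk 3: at line 2 remove [chpxm] add [jhq,bhpck,jxdu] -> 9 lines: rpls cipdv ogbni jhq bhpck jxdu oiza nwsud lvwbn
Hunk 4: at line 2 remove [jhq] add [dniiq,kjll,uiab] -> 11 lines: rpls cipdv ogbni dniiq kjll uiab bhpck jxdu oiza nwsud lvwbn
Hunk 5: at line 1 remove [ogbni,dniiq,kjll] add [vjxjx,aecih,hwnyc] -> 11 lines: rpls cipdv vjxjx aecih hwnyc uiab bhpck jxdu oiza nwsud lvwbn
Hunk 6: at line 5 remove [bhpck] add [lrrnn,cta,cncv] -> 13 lines: rpls cipdv vjxjx aecih hwnyc uiab lrrnn cta cncv jxdu oiza nwsud lvwbn
Hunk 7: at line 4 remove [hwnyc] add [gdx,acwh] -> 14 lines: rpls cipdv vjxjx aecih gdx acwh uiab lrrnn cta cncv jxdu oiza nwsud lvwbn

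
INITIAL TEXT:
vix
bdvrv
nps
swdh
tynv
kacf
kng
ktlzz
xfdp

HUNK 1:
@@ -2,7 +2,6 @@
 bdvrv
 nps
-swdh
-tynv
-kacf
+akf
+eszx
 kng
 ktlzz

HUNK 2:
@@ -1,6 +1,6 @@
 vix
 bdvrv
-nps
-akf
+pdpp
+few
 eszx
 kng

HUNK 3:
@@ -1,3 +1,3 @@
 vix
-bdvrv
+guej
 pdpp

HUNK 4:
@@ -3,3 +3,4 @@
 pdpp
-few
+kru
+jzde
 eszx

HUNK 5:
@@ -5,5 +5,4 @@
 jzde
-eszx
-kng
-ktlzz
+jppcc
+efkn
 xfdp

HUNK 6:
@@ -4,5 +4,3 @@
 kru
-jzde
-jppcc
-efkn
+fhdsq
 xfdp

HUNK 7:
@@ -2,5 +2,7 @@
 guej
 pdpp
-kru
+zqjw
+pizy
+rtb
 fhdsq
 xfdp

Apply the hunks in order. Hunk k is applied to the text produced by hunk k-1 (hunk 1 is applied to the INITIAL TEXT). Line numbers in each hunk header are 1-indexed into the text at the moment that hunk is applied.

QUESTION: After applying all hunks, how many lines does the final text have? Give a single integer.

Answer: 8

Derivation:
Hunk 1: at line 2 remove [swdh,tynv,kacf] add [akf,eszx] -> 8 lines: vix bdvrv nps akf eszx kng ktlzz xfdp
Hunk 2: at line 1 remove [nps,akf] add [pdpp,few] -> 8 lines: vix bdvrv pdpp few eszx kng ktlzz xfdp
Hunk 3: at line 1 remove [bdvrv] add [guej] -> 8 lines: vix guej pdpp few eszx kng ktlzz xfdp
Hunk 4: at line 3 remove [few] add [kru,jzde] -> 9 lines: vix guej pdpp kru jzde eszx kng ktlzz xfdp
Hunk 5: at line 5 remove [eszx,kng,ktlzz] add [jppcc,efkn] -> 8 lines: vix guej pdpp kru jzde jppcc efkn xfdp
Hunk 6: at line 4 remove [jzde,jppcc,efkn] add [fhdsq] -> 6 lines: vix guej pdpp kru fhdsq xfdp
Hunk 7: at line 2 remove [kru] add [zqjw,pizy,rtb] -> 8 lines: vix guej pdpp zqjw pizy rtb fhdsq xfdp
Final line count: 8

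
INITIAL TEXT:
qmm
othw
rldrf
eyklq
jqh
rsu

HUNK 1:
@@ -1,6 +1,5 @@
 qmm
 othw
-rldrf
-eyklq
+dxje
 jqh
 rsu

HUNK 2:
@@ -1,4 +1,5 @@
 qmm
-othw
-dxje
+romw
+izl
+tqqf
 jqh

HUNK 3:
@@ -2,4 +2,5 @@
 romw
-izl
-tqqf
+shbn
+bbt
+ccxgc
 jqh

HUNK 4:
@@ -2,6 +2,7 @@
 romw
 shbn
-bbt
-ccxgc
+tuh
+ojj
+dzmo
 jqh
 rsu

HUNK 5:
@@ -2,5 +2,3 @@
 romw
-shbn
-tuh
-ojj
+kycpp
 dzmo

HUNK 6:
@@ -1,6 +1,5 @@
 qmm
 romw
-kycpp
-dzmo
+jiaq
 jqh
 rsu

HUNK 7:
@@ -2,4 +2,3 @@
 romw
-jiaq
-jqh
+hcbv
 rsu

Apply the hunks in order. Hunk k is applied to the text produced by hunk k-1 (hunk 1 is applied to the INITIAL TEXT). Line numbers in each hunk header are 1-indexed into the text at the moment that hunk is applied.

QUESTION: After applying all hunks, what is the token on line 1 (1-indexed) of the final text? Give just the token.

Hunk 1: at line 1 remove [rldrf,eyklq] add [dxje] -> 5 lines: qmm othw dxje jqh rsu
Hunk 2: at line 1 remove [othw,dxje] add [romw,izl,tqqf] -> 6 lines: qmm romw izl tqqf jqh rsu
Hunk 3: at line 2 remove [izl,tqqf] add [shbn,bbt,ccxgc] -> 7 lines: qmm romw shbn bbt ccxgc jqh rsu
Hunk 4: at line 2 remove [bbt,ccxgc] add [tuh,ojj,dzmo] -> 8 lines: qmm romw shbn tuh ojj dzmo jqh rsu
Hunk 5: at line 2 remove [shbn,tuh,ojj] add [kycpp] -> 6 lines: qmm romw kycpp dzmo jqh rsu
Hunk 6: at line 1 remove [kycpp,dzmo] add [jiaq] -> 5 lines: qmm romw jiaq jqh rsu
Hunk 7: at line 2 remove [jiaq,jqh] add [hcbv] -> 4 lines: qmm romw hcbv rsu
Final line 1: qmm

Answer: qmm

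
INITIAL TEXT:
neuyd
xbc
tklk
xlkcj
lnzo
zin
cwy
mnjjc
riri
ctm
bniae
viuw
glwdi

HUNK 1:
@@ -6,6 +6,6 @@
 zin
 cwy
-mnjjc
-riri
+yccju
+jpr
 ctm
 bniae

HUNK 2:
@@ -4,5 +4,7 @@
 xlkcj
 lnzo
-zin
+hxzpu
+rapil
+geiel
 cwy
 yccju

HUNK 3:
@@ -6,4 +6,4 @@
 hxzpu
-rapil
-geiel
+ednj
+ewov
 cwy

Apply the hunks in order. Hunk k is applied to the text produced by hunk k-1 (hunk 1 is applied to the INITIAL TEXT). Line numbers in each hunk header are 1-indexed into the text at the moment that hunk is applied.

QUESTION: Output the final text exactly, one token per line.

Hunk 1: at line 6 remove [mnjjc,riri] add [yccju,jpr] -> 13 lines: neuyd xbc tklk xlkcj lnzo zin cwy yccju jpr ctm bniae viuw glwdi
Hunk 2: at line 4 remove [zin] add [hxzpu,rapil,geiel] -> 15 lines: neuyd xbc tklk xlkcj lnzo hxzpu rapil geiel cwy yccju jpr ctm bniae viuw glwdi
Hunk 3: at line 6 remove [rapil,geiel] add [ednj,ewov] -> 15 lines: neuyd xbc tklk xlkcj lnzo hxzpu ednj ewov cwy yccju jpr ctm bniae viuw glwdi

Answer: neuyd
xbc
tklk
xlkcj
lnzo
hxzpu
ednj
ewov
cwy
yccju
jpr
ctm
bniae
viuw
glwdi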